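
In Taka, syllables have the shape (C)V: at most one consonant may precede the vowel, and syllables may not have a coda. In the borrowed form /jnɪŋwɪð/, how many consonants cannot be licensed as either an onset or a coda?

Syllabifying with onset maximization leaves /j/, /ŋ/, /ð/ stranded (no codas are permitted; onsets are limited to one consonant).

3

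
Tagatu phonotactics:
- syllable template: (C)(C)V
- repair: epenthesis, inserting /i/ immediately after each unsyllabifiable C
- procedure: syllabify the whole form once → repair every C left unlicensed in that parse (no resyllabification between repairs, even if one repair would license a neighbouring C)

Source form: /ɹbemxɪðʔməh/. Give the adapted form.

ɹbemxɪðiʔməhi

The consonants /ð/, /h/ cannot be parsed into a legal (C)(C)V syllable (no codas are permitted; onsets may contain at most 2 consonants).
Each unlicensed consonant becomes the onset of a new syllable: /ð/ → /ði/, /h/ → /hi/.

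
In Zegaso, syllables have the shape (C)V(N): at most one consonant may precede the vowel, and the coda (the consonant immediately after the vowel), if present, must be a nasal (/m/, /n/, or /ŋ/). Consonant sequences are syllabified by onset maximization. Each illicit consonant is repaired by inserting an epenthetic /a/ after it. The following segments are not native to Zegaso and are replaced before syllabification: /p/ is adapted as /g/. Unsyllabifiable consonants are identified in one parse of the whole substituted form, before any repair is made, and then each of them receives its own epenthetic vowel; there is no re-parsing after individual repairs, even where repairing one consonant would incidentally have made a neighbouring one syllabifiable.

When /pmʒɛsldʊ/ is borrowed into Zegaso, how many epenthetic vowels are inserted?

4

After substitution the input is /gmʒɛsldʊ/.
The unsyllabifiable consonants are /g/, /m/, /s/, /l/; each receives one epenthetic vowel.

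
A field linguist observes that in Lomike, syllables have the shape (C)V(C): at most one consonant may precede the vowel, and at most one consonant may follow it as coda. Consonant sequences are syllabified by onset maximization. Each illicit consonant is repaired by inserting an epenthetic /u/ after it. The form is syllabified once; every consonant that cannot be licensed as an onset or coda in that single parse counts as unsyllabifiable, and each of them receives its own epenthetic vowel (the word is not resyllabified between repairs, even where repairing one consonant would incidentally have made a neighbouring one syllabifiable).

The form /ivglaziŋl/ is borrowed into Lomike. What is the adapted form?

ivgulaziŋlu

Syllabifying with onset maximization leaves /g/, /l/ stranded (at most one coda consonant is licensed; onsets are limited to one consonant).
Epenthesis after each stranded consonant: /g/ → /gu/, /l/ → /lu/.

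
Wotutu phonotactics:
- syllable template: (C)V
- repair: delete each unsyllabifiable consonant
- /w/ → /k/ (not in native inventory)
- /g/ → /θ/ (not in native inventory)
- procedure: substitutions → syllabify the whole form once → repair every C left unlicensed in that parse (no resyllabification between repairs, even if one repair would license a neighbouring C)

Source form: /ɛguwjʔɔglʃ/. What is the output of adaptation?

Substitution: /g/ → /θ/, /w/ → /k/, giving /ɛθukjʔɔθlʃ/.
Under (C)V, the unsyllabifiable consonants are /k/, /j/, /θ/, /l/, /ʃ/ (no codas are permitted; onsets are limited to one consonant).
Deletion applies to /k/, /j/, /θ/, /l/, /ʃ/.

ɛθuʔɔ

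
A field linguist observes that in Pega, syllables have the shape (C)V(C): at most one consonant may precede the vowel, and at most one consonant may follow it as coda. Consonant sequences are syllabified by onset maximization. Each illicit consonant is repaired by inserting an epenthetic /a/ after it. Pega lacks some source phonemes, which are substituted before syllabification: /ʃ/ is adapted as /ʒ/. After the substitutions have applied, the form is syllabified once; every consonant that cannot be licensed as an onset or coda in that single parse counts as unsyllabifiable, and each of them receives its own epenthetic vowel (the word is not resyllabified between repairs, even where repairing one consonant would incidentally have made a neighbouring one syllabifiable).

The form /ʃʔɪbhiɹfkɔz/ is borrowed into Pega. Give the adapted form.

Substitution: /ʃ/ → /ʒ/, giving /ʒʔɪbhiɹfkɔz/.
The consonants /ʒ/, /f/ cannot be parsed into a legal (C)V(C) syllable (at most one coda consonant is licensed; onsets are limited to one consonant).
Inserting the epenthetic vowel yields /ʒ/ → /ʒa/, /f/ → /fa/.

ʒaʔɪbhiɹfakɔz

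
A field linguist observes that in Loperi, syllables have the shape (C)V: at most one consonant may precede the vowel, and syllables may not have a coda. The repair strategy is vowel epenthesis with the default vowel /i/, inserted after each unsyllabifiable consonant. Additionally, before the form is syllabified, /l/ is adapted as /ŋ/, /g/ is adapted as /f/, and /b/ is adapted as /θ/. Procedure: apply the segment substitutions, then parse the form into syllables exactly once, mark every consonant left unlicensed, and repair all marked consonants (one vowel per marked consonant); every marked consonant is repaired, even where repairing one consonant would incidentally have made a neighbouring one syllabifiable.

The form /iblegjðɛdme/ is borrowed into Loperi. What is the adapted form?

iθiŋefijiðɛdime

Substitution: /b/ → /θ/, /l/ → /ŋ/, /g/ → /f/, giving /iθŋefjðɛdme/.
Syllabifying with onset maximization leaves /θ/, /f/, /j/, /d/ stranded (no codas are permitted; onsets are limited to one consonant).
Each unlicensed consonant becomes the onset of a new syllable: /θ/ → /θi/, /f/ → /fi/, /j/ → /ji/, /d/ → /di/.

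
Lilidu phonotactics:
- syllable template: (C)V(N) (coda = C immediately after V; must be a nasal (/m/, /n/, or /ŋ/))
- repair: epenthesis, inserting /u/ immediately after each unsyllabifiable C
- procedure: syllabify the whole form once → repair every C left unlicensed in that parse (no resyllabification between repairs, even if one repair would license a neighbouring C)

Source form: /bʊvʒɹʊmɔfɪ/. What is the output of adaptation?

bʊvuʒuɹʊmɔfɪ

Syllabifying with onset maximization leaves /v/, /ʒ/ stranded (only a nasal (/m/, /n/, or /ŋ/) is licensed in coda position; onsets are limited to one consonant).
Epenthesis after each stranded consonant: /v/ → /vu/, /ʒ/ → /ʒu/.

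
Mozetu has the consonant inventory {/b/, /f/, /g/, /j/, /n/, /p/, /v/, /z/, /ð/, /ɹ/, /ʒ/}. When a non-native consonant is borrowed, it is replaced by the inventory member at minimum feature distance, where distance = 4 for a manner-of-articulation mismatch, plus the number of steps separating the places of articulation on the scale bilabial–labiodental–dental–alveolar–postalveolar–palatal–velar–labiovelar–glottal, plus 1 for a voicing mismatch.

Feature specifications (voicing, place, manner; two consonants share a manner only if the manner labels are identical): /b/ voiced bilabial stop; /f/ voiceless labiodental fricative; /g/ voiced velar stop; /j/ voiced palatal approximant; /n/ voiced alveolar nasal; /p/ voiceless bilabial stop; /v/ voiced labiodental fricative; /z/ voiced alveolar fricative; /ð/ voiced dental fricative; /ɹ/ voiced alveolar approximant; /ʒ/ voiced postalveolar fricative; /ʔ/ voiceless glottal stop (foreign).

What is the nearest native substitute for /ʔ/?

/g/ is closest: same manner (stop), place distance 2 (glottal→velar), voicing differs (+1); total 3. Next closest is /j/ at distance 8.

g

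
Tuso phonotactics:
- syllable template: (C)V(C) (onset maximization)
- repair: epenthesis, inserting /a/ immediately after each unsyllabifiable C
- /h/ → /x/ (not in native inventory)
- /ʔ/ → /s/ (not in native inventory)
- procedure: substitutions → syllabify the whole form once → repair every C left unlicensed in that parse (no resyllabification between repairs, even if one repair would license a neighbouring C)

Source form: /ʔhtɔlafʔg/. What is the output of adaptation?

Substitution: /ʔ/ → /s/, /h/ → /x/, giving /sxtɔlafsg/.
Under (C)V(C), the unsyllabifiable consonants are /s/, /x/, /s/, /g/ (at most one coda consonant is licensed; onsets are limited to one consonant).
Epenthesis after each stranded consonant: /s/ → /sa/, /x/ → /xa/, /s/ → /sa/, /g/ → /ga/.

saxatɔlafsaga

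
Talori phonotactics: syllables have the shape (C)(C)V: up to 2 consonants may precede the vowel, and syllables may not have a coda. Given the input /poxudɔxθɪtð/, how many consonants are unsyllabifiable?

2

Syllabifying with onset maximization leaves /t/, /ð/ stranded (no codas are permitted; onsets may contain at most 2 consonants).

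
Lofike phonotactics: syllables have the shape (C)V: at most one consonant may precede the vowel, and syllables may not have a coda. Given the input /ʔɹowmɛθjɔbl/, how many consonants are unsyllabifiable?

The consonants /ʔ/, /w/, /θ/, /b/, /l/ cannot be parsed into a legal (C)V syllable (no codas are permitted; onsets are limited to one consonant).

5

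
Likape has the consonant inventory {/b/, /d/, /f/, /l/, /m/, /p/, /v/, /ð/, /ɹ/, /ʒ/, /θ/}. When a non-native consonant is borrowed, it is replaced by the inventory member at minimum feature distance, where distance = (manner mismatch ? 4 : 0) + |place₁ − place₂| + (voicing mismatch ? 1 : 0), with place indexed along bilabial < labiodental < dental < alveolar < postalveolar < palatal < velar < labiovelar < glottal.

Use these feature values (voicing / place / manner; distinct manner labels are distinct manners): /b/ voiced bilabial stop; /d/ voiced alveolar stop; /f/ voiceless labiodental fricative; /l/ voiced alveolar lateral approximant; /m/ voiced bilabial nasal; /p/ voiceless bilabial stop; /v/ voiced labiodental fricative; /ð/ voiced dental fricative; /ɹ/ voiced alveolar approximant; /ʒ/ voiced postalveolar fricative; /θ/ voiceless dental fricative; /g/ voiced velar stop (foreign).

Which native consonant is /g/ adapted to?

d

/d/ is closest: same manner (stop), place distance 3 (velar→alveolar), same voicing; total 3. Next closest is /b/ at distance 6.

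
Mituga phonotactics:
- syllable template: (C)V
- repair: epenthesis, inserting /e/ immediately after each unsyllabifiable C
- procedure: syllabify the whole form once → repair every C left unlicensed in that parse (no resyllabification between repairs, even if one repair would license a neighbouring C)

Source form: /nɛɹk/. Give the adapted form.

nɛɹeke

Under (C)V, the unsyllabifiable consonants are /ɹ/, /k/ (no codas are permitted; onsets are limited to one consonant).
Each unlicensed consonant becomes the onset of a new syllable: /ɹ/ → /ɹe/, /k/ → /ke/.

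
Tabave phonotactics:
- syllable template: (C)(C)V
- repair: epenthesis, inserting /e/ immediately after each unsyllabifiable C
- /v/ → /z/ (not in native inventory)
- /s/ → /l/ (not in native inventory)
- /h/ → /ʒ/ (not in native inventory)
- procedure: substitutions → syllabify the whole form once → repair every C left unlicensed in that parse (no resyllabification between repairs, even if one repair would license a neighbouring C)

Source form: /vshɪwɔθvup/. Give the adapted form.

Substitution: /v/ → /z/, /s/ → /l/, /h/ → /ʒ/, giving /zlʒɪwɔθzup/.
The consonants /z/, /p/ cannot be parsed into a legal (C)(C)V syllable (no codas are permitted; onsets may contain at most 2 consonants).
Inserting the epenthetic vowel yields /z/ → /ze/, /p/ → /pe/.

zelʒɪwɔθzupe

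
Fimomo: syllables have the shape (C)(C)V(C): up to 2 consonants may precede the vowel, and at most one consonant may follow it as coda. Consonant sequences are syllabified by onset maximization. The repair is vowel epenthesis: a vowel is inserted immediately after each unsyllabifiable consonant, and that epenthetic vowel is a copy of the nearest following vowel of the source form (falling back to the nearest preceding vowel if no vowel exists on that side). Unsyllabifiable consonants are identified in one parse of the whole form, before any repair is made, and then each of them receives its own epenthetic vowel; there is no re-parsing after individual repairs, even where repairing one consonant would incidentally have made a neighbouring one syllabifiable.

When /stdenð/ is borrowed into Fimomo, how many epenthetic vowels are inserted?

2

The unsyllabifiable consonants are /s/, /ð/; each receives one epenthetic vowel.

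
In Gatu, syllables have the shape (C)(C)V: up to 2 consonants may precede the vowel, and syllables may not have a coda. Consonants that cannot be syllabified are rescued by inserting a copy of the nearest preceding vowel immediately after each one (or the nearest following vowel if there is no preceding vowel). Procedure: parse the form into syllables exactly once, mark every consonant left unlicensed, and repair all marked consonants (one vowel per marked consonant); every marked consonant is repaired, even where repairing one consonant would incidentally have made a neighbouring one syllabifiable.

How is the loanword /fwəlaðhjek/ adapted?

Under (C)(C)V, the unsyllabifiable consonants are /ð/, /k/ (no codas are permitted; onsets may contain at most 2 consonants).
Inserting the epenthetic vowel yields /ð/ → /ða/, /k/ → /ke/.

fwəlaðahjeke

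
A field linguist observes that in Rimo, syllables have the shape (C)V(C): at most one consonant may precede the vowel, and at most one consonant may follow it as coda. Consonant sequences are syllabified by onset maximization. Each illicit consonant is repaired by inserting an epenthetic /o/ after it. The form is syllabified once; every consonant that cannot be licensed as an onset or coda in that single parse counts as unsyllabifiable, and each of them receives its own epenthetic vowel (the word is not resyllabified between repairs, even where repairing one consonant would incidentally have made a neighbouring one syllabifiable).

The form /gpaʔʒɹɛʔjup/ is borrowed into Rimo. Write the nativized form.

gopaʔʒoɹɛʔjup

The consonants /g/, /ʒ/ cannot be parsed into a legal (C)V(C) syllable (at most one coda consonant is licensed; onsets are limited to one consonant).
Each unlicensed consonant becomes the onset of a new syllable: /g/ → /go/, /ʒ/ → /ʒo/.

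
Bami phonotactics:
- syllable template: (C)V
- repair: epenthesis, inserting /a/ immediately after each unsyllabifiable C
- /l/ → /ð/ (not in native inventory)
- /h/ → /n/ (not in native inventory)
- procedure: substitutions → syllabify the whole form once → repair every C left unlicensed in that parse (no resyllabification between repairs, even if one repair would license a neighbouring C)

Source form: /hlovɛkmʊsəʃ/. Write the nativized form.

naðovɛkamʊsəʃa

Substitution: /h/ → /n/, /l/ → /ð/, giving /nðovɛkmʊsəʃ/.
Syllabifying with onset maximization leaves /n/, /k/, /ʃ/ stranded (no codas are permitted; onsets are limited to one consonant).
Inserting the epenthetic vowel yields /n/ → /na/, /k/ → /ka/, /ʃ/ → /ʃa/.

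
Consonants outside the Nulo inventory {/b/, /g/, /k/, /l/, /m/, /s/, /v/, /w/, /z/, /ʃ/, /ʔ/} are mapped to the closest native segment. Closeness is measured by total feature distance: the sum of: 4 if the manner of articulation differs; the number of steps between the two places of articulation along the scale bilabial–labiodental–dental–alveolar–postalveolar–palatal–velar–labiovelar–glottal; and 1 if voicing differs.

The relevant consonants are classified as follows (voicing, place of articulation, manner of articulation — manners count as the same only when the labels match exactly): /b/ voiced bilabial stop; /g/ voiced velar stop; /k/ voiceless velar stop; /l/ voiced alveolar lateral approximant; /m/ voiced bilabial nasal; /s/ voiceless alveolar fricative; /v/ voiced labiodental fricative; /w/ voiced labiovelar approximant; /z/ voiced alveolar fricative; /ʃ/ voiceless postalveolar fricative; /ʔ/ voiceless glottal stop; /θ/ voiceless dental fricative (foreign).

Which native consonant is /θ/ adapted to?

s

/s/ is closest: same manner (fricative), place distance 1 (dental→alveolar), same voicing; total 1. Next closest is /v/ at distance 2.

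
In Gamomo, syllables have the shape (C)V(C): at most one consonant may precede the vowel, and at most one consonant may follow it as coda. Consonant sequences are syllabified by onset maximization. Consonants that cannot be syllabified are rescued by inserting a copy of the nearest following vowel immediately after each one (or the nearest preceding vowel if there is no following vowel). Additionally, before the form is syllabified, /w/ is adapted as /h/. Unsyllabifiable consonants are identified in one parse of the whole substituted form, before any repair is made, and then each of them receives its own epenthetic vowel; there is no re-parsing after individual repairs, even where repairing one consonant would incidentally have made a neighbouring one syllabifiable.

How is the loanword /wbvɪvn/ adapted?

hɪbɪvɪvnɪ

Substitution: /w/ → /h/, giving /hbvɪvn/.
Under (C)V(C), the unsyllabifiable consonants are /h/, /b/, /n/ (at most one coda consonant is licensed; onsets are limited to one consonant).
Each unlicensed consonant becomes the onset of a new syllable: /h/ → /hɪ/, /b/ → /bɪ/, /n/ → /nɪ/.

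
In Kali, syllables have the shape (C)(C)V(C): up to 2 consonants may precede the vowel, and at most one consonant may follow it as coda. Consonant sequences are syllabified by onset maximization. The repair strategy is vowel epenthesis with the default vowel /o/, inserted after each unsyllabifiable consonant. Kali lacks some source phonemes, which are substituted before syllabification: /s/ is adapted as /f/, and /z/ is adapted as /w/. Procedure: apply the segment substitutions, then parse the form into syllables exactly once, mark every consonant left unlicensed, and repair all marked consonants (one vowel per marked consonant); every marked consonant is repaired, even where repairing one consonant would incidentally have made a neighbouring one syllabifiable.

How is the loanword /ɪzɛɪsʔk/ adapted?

Substitution: /z/ → /w/, /s/ → /f/, giving /ɪwɛɪfʔk/.
The consonants /ʔ/, /k/ cannot be parsed into a legal (C)(C)V(C) syllable (at most one coda consonant is licensed; onsets may contain at most 2 consonants).
Epenthesis after each stranded consonant: /ʔ/ → /ʔo/, /k/ → /ko/.

ɪwɛɪfʔoko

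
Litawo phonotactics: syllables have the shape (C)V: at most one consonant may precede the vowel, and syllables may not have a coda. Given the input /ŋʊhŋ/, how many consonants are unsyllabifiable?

2

Under (C)V, the unsyllabifiable consonants are /h/, /ŋ/ (no codas are permitted; onsets are limited to one consonant).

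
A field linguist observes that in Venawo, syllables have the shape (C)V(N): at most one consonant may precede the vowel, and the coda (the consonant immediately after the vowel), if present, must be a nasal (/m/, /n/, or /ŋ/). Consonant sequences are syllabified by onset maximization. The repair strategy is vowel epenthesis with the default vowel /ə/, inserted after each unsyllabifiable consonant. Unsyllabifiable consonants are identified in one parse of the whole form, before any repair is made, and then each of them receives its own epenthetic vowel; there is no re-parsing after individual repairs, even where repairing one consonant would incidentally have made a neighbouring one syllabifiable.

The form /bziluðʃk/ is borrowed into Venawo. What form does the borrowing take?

Syllabifying with onset maximization leaves /b/, /ð/, /ʃ/, /k/ stranded (only a nasal (/m/, /n/, or /ŋ/) is licensed in coda position; onsets are limited to one consonant).
Epenthesis after each stranded consonant: /b/ → /bə/, /ð/ → /ðə/, /ʃ/ → /ʃə/, /k/ → /kə/.

bəziluðəʃəkə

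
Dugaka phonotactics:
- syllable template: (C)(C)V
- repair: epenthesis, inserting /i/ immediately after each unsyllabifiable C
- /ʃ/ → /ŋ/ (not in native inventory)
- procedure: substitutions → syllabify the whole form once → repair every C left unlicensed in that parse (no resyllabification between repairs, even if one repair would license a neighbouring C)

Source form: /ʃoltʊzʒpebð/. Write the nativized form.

ŋoltʊziʒpebiði

Substitution: /ʃ/ → /ŋ/, giving /ŋoltʊzʒpebð/.
The consonants /z/, /b/, /ð/ cannot be parsed into a legal (C)(C)V syllable (no codas are permitted; onsets may contain at most 2 consonants).
Inserting the epenthetic vowel yields /z/ → /zi/, /b/ → /bi/, /ð/ → /ði/.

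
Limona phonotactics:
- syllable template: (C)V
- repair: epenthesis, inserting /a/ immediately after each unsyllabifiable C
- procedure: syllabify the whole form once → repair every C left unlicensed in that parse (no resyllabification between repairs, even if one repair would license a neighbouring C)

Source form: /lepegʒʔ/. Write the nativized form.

lepegaʒaʔa

Under (C)V, the unsyllabifiable consonants are /g/, /ʒ/, /ʔ/ (no codas are permitted; onsets are limited to one consonant).
Each unlicensed consonant becomes the onset of a new syllable: /g/ → /ga/, /ʒ/ → /ʒa/, /ʔ/ → /ʔa/.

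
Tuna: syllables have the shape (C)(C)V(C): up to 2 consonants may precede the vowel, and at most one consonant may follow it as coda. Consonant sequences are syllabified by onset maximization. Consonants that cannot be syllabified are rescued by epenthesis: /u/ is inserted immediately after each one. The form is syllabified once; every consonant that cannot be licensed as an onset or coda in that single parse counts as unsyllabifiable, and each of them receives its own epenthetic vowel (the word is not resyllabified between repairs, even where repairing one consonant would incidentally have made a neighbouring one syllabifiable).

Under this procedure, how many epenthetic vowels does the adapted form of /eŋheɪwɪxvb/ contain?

The unsyllabifiable consonants are /v/, /b/; each receives one epenthetic vowel.

2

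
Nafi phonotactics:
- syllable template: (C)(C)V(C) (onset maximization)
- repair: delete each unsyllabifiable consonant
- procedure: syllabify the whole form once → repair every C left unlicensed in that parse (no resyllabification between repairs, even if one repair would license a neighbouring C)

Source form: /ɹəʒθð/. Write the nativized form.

The consonants /θ/, /ð/ cannot be parsed into a legal (C)(C)V(C) syllable (at most one coda consonant is licensed; onsets may contain at most 2 consonants).
Deleting the stranded consonants removes /θ/, /ð/.

ɹəʒ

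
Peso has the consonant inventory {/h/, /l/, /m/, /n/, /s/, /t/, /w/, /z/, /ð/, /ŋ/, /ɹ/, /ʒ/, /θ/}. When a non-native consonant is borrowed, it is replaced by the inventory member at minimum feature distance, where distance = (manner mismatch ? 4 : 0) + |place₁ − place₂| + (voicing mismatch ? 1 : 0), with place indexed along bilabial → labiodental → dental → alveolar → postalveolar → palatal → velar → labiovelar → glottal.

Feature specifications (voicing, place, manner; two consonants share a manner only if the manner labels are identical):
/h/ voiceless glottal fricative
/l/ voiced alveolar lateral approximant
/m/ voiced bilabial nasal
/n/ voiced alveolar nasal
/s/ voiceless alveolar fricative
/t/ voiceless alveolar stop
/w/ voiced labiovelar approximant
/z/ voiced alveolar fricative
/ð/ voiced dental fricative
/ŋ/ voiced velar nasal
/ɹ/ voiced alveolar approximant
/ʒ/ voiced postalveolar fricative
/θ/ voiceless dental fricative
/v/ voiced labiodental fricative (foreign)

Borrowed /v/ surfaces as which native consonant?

/ð/ is closest: same manner (fricative), place distance 1 (labiodental→dental), same voicing; total 1. Next closest is /z/ at distance 2.

ð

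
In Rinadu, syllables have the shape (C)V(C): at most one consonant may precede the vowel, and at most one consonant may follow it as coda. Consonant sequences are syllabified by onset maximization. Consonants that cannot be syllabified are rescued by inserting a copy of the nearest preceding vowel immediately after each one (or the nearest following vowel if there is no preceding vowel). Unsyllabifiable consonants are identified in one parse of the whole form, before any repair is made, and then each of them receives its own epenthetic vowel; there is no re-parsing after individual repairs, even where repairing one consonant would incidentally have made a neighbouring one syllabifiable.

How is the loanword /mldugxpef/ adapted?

muludugxupef

Syllabifying with onset maximization leaves /m/, /l/, /x/ stranded (at most one coda consonant is licensed; onsets are limited to one consonant).
Inserting the epenthetic vowel yields /m/ → /mu/, /l/ → /lu/, /x/ → /xu/.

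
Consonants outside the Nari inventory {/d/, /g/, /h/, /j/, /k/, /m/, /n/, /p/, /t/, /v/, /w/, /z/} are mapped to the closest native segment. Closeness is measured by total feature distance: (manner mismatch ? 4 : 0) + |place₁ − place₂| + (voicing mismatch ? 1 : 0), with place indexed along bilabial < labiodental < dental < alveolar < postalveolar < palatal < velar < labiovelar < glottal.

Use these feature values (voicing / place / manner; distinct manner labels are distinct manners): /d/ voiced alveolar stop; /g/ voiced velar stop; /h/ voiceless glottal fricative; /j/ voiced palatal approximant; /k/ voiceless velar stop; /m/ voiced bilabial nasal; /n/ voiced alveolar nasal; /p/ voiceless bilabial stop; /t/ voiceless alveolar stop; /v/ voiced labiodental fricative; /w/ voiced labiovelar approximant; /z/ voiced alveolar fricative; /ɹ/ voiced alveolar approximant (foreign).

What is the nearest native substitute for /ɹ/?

j

/j/ is closest: same manner (approximant), place distance 2 (alveolar→palatal), same voicing; total 2. Next closest is /d/ at distance 4.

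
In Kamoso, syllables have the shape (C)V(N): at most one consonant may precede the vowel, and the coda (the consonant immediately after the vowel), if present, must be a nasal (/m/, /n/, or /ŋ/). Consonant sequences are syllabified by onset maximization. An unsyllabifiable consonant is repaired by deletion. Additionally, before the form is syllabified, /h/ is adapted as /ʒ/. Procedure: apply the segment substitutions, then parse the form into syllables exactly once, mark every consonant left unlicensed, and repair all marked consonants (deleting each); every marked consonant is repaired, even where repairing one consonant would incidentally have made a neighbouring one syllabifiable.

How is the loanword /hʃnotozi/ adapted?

notozi

Substitution: /h/ → /ʒ/, giving /ʒʃnotozi/.
Syllabifying with onset maximization leaves /ʒ/, /ʃ/ stranded (only a nasal (/m/, /n/, or /ŋ/) is licensed in coda position; onsets are limited to one consonant).
Deleting the stranded consonants removes /ʒ/, /ʃ/.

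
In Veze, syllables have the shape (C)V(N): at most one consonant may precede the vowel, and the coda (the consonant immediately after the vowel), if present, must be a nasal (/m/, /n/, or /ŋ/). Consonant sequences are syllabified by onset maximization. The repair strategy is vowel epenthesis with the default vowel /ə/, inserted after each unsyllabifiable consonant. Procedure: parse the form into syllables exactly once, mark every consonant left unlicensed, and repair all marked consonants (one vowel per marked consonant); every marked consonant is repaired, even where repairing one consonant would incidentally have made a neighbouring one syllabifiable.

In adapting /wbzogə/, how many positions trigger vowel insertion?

2

The unsyllabifiable consonants are /w/, /b/; each receives one epenthetic vowel.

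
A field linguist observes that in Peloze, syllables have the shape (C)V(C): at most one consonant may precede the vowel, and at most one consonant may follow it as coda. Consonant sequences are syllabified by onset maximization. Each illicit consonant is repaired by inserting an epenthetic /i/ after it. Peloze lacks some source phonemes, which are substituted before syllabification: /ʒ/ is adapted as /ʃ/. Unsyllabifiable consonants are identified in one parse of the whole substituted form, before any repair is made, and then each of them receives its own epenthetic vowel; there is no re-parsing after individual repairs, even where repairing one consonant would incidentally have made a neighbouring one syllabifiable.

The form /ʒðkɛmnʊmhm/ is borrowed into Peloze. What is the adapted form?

Substitution: /ʒ/ → /ʃ/, giving /ʃðkɛmnʊmhm/.
Syllabifying with onset maximization leaves /ʃ/, /ð/, /h/, /m/ stranded (at most one coda consonant is licensed; onsets are limited to one consonant).
Epenthesis after each stranded consonant: /ʃ/ → /ʃi/, /ð/ → /ði/, /h/ → /hi/, /m/ → /mi/.

ʃiðikɛmnʊmhimi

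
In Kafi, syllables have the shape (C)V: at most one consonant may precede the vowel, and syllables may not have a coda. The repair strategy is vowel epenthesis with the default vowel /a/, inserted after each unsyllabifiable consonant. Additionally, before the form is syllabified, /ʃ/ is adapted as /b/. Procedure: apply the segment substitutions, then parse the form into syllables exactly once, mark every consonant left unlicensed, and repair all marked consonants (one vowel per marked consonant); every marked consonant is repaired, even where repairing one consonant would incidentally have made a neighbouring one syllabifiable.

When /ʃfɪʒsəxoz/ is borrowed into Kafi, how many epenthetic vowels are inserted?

3

After substitution the input is /bfɪʒsəxoz/.
The unsyllabifiable consonants are /b/, /ʒ/, /z/; each receives one epenthetic vowel.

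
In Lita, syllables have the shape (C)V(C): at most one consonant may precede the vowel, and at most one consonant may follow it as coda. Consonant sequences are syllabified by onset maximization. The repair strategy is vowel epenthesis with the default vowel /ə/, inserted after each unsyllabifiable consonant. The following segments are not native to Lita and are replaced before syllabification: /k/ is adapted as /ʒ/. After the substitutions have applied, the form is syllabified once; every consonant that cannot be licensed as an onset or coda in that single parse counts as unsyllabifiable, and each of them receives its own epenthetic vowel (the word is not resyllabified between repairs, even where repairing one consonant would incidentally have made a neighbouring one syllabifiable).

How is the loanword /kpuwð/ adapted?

ʒəpuwðə

Substitution: /k/ → /ʒ/, giving /ʒpuwð/.
Syllabifying with onset maximization leaves /ʒ/, /ð/ stranded (at most one coda consonant is licensed; onsets are limited to one consonant).
Inserting the epenthetic vowel yields /ʒ/ → /ʒə/, /ð/ → /ðə/.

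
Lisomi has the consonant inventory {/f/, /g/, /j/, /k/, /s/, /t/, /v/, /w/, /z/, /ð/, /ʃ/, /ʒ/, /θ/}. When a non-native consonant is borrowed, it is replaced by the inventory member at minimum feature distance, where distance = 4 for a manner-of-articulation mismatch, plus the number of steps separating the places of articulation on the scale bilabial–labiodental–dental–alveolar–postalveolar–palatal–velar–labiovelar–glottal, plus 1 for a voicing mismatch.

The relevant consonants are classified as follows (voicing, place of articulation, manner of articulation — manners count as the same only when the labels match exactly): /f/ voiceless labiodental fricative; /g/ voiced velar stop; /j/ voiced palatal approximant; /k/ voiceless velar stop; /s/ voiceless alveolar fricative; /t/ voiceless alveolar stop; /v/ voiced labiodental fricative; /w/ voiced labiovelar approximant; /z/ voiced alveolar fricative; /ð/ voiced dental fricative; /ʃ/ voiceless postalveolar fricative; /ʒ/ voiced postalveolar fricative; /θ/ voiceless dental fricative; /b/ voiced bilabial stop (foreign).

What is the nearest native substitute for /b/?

t

/t/ is closest: same manner (stop), place distance 3 (bilabial→alveolar), voicing differs (+1); total 4. Next closest is /v/ at distance 5.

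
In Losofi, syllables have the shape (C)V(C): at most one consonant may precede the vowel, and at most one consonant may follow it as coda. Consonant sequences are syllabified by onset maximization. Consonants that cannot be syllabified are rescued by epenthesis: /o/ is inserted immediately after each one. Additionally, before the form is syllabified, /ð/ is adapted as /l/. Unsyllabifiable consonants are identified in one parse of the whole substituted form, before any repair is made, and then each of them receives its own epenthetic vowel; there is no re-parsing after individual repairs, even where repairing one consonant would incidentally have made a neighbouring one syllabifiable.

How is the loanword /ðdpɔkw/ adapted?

Substitution: /ð/ → /l/, giving /ldpɔkw/.
The consonants /l/, /d/, /w/ cannot be parsed into a legal (C)V(C) syllable (at most one coda consonant is licensed; onsets are limited to one consonant).
Epenthesis after each stranded consonant: /l/ → /lo/, /d/ → /do/, /w/ → /wo/.

lodopɔkwo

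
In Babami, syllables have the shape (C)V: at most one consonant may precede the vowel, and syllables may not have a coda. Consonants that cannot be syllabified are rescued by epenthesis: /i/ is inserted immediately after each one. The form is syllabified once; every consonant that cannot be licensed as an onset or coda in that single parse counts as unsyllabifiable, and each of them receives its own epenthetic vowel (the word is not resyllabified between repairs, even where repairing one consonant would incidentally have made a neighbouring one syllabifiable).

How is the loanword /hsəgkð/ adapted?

hisəgikiði

Syllabifying with onset maximization leaves /h/, /g/, /k/, /ð/ stranded (no codas are permitted; onsets are limited to one consonant).
Each unlicensed consonant becomes the onset of a new syllable: /h/ → /hi/, /g/ → /gi/, /k/ → /ki/, /ð/ → /ði/.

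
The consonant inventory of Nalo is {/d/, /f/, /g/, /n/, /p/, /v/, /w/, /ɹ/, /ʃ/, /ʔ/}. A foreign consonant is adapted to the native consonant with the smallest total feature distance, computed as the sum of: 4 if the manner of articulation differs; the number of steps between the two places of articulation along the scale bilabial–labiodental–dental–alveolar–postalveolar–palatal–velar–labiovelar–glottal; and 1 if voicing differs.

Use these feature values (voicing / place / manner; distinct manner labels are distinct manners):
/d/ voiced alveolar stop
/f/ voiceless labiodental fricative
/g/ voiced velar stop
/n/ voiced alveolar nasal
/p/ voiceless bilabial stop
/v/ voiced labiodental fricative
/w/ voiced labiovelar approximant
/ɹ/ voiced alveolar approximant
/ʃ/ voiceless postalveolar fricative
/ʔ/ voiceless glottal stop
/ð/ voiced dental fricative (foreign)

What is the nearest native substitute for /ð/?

v

/v/ is closest: same manner (fricative), place distance 1 (dental→labiodental), same voicing; total 1. Next closest is /f/ at distance 2.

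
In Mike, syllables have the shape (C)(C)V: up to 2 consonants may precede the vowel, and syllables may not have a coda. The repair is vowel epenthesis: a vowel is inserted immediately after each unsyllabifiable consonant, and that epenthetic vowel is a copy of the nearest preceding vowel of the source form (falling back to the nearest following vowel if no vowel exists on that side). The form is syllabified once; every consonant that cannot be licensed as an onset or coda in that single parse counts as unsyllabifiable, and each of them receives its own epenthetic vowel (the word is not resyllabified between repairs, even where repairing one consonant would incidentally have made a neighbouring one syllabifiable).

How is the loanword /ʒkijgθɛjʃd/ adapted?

ʒkijigθɛjɛʃɛdɛ

Under (C)(C)V, the unsyllabifiable consonants are /j/, /j/, /ʃ/, /d/ (no codas are permitted; onsets may contain at most 2 consonants).
Each unlicensed consonant becomes the onset of a new syllable: /j/ → /ji/, /j/ → /jɛ/, /ʃ/ → /ʃɛ/, /d/ → /dɛ/.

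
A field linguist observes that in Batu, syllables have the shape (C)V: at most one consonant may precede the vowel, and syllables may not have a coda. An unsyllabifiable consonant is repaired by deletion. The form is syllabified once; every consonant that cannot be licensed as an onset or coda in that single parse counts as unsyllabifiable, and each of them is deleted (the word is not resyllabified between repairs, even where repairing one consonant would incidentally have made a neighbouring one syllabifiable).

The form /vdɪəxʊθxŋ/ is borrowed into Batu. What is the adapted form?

Under (C)V, the unsyllabifiable consonants are /v/, /θ/, /x/, /ŋ/ (no codas are permitted; onsets are limited to one consonant).
Deleting the stranded consonants removes /v/, /θ/, /x/, /ŋ/.

dɪəxʊ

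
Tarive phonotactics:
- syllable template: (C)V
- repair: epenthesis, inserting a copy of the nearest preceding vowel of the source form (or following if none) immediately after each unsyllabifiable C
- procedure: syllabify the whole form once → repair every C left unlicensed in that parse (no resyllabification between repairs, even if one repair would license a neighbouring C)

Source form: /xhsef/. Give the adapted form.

The consonants /x/, /h/, /f/ cannot be parsed into a legal (C)V syllable (no codas are permitted; onsets are limited to one consonant).
Epenthesis after each stranded consonant: /x/ → /xe/, /h/ → /he/, /f/ → /fe/.

xehesefe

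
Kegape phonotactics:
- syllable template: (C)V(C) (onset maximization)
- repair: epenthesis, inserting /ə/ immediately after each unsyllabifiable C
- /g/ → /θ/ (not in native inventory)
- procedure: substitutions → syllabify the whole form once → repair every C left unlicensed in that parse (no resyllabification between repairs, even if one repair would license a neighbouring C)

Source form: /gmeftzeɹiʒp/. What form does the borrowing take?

Substitution: /g/ → /θ/, giving /θmeftzeɹiʒp/.
The consonants /θ/, /t/, /p/ cannot be parsed into a legal (C)V(C) syllable (at most one coda consonant is licensed; onsets are limited to one consonant).
Each unlicensed consonant becomes the onset of a new syllable: /θ/ → /θə/, /t/ → /tə/, /p/ → /pə/.

θəmeftəzeɹiʒpə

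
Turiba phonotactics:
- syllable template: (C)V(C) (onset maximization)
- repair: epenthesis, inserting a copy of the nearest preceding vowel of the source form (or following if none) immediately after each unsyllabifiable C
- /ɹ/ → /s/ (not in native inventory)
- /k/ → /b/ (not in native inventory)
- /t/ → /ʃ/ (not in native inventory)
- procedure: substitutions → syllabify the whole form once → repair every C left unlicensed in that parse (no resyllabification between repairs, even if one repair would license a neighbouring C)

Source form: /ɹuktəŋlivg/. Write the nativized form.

subʃəŋlivgi

Substitution: /ɹ/ → /s/, /k/ → /b/, /t/ → /ʃ/, giving /subʃəŋlivg/.
The consonants /g/ cannot be parsed into a legal (C)V(C) syllable (at most one coda consonant is licensed; onsets are limited to one consonant).
Epenthesis after each stranded consonant: /g/ → /gi/.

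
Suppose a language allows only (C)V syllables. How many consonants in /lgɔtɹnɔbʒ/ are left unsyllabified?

5

Syllabifying with onset maximization leaves /l/, /t/, /ɹ/, /b/, /ʒ/ stranded (no codas are permitted; onsets are limited to one consonant).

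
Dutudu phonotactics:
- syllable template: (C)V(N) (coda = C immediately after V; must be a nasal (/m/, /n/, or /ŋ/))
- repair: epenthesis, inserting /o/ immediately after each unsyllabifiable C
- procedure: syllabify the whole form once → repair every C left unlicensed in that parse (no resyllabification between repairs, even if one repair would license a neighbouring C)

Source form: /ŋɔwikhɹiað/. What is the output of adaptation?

The consonants /k/, /h/, /ð/ cannot be parsed into a legal (C)V(N) syllable (only a nasal (/m/, /n/, or /ŋ/) is licensed in coda position; onsets are limited to one consonant).
Each unlicensed consonant becomes the onset of a new syllable: /k/ → /ko/, /h/ → /ho/, /ð/ → /ðo/.

ŋɔwikohoɹiaðo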